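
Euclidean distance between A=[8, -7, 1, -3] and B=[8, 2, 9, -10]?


d = √((8-8)² + (-7-2)² + (1-9)² + (-3+ 10)²)
  = √(0 + 81 + 64 + 49)
  = √194 = 13.9284

13.9284


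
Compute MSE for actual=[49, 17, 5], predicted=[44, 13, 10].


Squared errors: (49-44)²=25, (17-13)²=16, (5-10)²=25
Sum = 66
MSE = 66/3 = 22

22


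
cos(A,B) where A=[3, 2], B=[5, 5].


A·B = 3·5 + 2·5 = 25
‖A‖ = √13 = 3.6056, ‖B‖ = √50 = 7.0711
cos = 25/(√13·√50) = 25/√650 = 0.9806

0.9806


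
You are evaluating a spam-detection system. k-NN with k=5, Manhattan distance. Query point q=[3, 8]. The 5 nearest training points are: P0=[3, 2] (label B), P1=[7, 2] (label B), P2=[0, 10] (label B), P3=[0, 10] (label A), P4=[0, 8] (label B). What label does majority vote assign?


d(q,P0) = 6  (label B)
d(q,P1) = 10  (label B)
d(q,P2) = 5  (label B)
d(q,P3) = 5  (label A)
d(q,P4) = 3  (label B)
Votes: A=1, B=4
Majority → B

B


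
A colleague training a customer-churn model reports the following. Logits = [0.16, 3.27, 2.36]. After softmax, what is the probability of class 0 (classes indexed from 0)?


Exponentials: e^0.16=1.1735, e^3.27=26.3113, e^2.36=10.591
Sum = 38.0758
Softmax = [0.0308, 0.691, 0.2782]
p[0] = 1.1735/38.0758 = 0.0308

0.0308


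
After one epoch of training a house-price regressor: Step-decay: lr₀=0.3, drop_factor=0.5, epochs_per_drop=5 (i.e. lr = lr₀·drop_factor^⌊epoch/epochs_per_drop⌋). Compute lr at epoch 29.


n_drops = ⌊29/5⌋ = 5
lr = 0.3·0.5^5 = 0.3·0.03125 = 0.009375

0.009375


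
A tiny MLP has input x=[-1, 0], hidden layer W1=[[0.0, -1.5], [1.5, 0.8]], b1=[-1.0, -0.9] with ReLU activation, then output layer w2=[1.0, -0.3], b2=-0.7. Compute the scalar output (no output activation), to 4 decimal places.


z1[0] = (0.0)·(-1) + (-1.5)·(0) - 1.0 = -1.0
z1[1] = (1.5)·(-1) + (0.8)·(0) - 0.9 = -2.4
h = ReLU(z1) = [0.0, 0.0]
output = (1.0)·(0.0) + (-0.3)·(0.0) - 0.7 = -0.7

-0.7


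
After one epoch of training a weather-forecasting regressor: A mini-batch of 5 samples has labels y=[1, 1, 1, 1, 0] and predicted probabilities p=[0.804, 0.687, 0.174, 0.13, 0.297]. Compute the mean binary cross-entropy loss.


L[0] = -ln(0.804) = 0.2182
L[1] = -ln(0.687) = 0.3754
L[2] = -ln(0.174) = 1.7487
L[3] = -ln(0.13) = 2.0402
L[4] = -ln(1-0.297) = -ln(0.703) = 0.3524
mean = (0.2182 + 0.3754 + 1.7487 + 2.0402 + 0.3524)/5 = 0.947

0.947


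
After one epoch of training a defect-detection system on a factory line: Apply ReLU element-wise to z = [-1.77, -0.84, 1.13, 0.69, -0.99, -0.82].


ReLU(-1.77) = max(0, -1.77) = 0.0
ReLU(-0.84) = max(0, -0.84) = 0.0
ReLU(1.13) = max(0, 1.13) = 1.13
ReLU(0.69) = max(0, 0.69) = 0.69
ReLU(-0.99) = max(0, -0.99) = 0.0
ReLU(-0.82) = max(0, -0.82) = 0.0
result = [0.0, 0.0, 1.13, 0.69, 0.0, 0.0]

[0.0, 0.0, 1.13, 0.69, 0.0, 0.0]


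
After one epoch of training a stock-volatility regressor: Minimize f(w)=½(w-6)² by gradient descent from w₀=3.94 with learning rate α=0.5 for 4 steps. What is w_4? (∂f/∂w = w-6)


step 1: grad = 3.94-6 = -2.06; w = 3.94 - 0.5·(-2.06) = 4.97
step 2: grad = 4.97-6 = -1.03; w = 4.97 - 0.5·(-1.03) = 5.485
step 3: grad = 5.485-6 = -0.515; w = 5.485 - 0.5·(-0.515) = 5.7425
step 4: grad = 5.7425-6 = -0.2575; w = 5.7425 - 0.5·(-0.2575) = 5.87125

5.87125


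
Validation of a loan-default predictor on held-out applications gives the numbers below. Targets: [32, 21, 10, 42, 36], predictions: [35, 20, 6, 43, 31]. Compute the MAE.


Absolute errors: |32-35|=3, |21-20|=1, |10-6|=4, |42-43|=1, |36-31|=5
Sum = 14
MAE = 14/5 = 14/5

14/5


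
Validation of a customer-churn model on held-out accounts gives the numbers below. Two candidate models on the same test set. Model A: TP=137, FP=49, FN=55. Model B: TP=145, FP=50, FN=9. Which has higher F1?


Model A: P=137/186=0.7366, R=137/192=0.7135, F1=2PR/(P+R)=2TP/(2TP+FP+FN)=274/378=0.7249
Model B: P=145/195=0.7436, R=145/154=0.9416, F1=2PR/(P+R)=2TP/(2TP+FP+FN)=290/349=0.8309
0.7249 < 0.8309 → Model B

Model B


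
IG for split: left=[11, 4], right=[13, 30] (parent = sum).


Parent = [24, 34], H_parent = 0.9784
H_left = 0.8366 (n=15), H_right = 0.8841 (n=43)
H_children = (15/58)·0.8366 + (43/58)·0.8841 = 0.8718
IG = 0.9784 - 0.8718 = 0.1066

0.1066


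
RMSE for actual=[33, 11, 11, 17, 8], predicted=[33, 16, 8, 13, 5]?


MSE = 59/5 = 11.8
RMSE = √(59/5) = 3.4351

3.4351


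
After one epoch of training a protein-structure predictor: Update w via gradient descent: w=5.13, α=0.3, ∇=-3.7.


w_new = w - α·∇
= 5.13 - 0.3·-3.7
= 5.13 + 1.11
= 6.24

6.24


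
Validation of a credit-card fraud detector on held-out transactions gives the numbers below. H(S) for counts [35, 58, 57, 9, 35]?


Probabilities: [35/194, 58/194, 57/194, 9/194, 35/194] ≈ [0.1804, 0.299, 0.2938, 0.0464, 0.1804]
H = -((35/194)·log₂(35/194) + (58/194)·log₂(58/194) + (57/194)·log₂(57/194) + (9/194)·log₂(9/194) + (35/194)·log₂(35/194))
  = 2.1369 bits

2.1369 bits


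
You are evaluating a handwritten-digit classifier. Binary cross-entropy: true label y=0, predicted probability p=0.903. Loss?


BCE = -[y·ln(p) + (1-y)·ln(1-p)]
= -0 - 1·ln(1-0.903)
= -ln(0.097) = 2.333

2.333


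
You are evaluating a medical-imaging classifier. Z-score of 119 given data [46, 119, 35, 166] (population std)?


μ = 91.5, σ = 53.7796
z = (119 - 91.5)/53.7796 = 0.5113

0.5113


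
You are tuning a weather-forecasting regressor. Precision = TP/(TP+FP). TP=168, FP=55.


Precision = TP/(TP+FP)
= 168/(168+55)
= 168/223 = 75.34%

75.34%


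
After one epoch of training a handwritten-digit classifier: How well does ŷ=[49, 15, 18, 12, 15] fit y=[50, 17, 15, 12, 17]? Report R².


ȳ = 22.2
SS_res = Σ(y-ŷ)² = 18
SS_tot = Σ(y-ȳ)² = 982.8
R² = 1 - SS_res/SS_tot = 1 - 0.0183 = 0.9817

0.9817


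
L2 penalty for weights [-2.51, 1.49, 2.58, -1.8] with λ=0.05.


‖w‖₂² = (-2.51)² + (1.49)² + (2.58)² + (-1.8)²
     = 6.3001 + 2.2201 + 6.6564 + 3.24
     = 18.4166
λ·‖w‖₂² = 0.05·18.4166 = 0.92083

0.92083


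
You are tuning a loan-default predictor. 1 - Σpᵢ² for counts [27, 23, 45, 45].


Probabilities: [27/140, 23/140, 45/140, 45/140] ≈ [0.1929, 0.1643, 0.3214, 0.3214]
Σpᵢ² = (729 + 529 + 2025 + 2025)/140² = 5308/19600
Gini = 1 - Σpᵢ² = 1 - 5308/19600 = 0.7292

0.7292


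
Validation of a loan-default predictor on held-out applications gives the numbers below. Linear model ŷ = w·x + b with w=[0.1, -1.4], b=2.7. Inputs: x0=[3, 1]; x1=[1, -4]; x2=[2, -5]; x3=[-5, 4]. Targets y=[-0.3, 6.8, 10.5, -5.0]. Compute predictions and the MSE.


ŷ0 = (0.1)·(3) + (-1.4)·(1) + 2.7 = 1.6
ŷ1 = (0.1)·(1) + (-1.4)·(-4) + 2.7 = 8.4
ŷ2 = (0.1)·(2) + (-1.4)·(-5) + 2.7 = 9.9
ŷ3 = (0.1)·(-5) + (-1.4)·(4) + 2.7 = -3.4
errors² = [3.61, 2.56, 0.36, 2.56]
MSE = 9.0900/4 = 2.2725

2.2725


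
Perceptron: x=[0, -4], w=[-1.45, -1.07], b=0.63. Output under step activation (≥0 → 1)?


z = (0)·(-1.45) + (-4)·(-1.07) + 0.63
  = 4.91
step(z) = 1 (z≥0)

1


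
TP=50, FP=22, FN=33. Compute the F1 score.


Precision = 50/72 = 0.6944
Recall = 50/83 = 0.6024
F1 = 2·P·R/(P+R) = 2·TP/(2·TP+FP+FN) = 100/(100+22+33) = 100/155 = 0.6452

0.6452


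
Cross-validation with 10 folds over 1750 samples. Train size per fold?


Fold size = 1750/10 = 175
Training per fold = 1750 - 175 = 1575

1575


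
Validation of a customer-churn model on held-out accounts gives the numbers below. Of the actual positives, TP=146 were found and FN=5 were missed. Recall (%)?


Recall = TP/(TP+FN)
= 146/(146+5)
= 146/151 = 96.69%

96.69%


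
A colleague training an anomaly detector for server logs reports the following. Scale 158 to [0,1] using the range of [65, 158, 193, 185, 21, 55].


min=21, max=193
(158-21)/(193-21) = 137/172 = 0.7965

0.7965


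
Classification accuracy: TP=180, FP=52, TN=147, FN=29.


Accuracy = (TP+TN)/(TP+TN+FP+FN)
= (180+147)/(408)
= 327/408 = 80.15%

80.15%


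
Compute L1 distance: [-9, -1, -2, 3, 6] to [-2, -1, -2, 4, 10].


d = |-9+ 2| + |-1+ 1| + |-2+ 2| + |3-4| + |6-10|
  = 7 + 0 + 0 + 1 + 4
  = 12

12


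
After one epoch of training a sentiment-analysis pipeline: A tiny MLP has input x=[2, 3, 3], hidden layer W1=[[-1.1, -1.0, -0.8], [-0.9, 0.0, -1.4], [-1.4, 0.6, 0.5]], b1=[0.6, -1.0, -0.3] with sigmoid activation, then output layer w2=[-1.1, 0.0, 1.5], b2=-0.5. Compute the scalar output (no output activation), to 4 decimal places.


z1[0] = (-1.1)·(2) + (-1.0)·(3) + (-0.8)·(3) + 0.6 = -7.0
z1[1] = (-0.9)·(2) + (0.0)·(3) + (-1.4)·(3) - 1.0 = -7.0
z1[2] = (-1.4)·(2) + (0.6)·(3) + (0.5)·(3) - 0.3 = 0.2
h = sigmoid(z1) = [0.0009, 0.0009, 0.5498]
output = (-1.1)·(0.0009) + (0.0)·(0.0009) + (1.5)·(0.5498) - 0.5 = 0.3237

0.3237


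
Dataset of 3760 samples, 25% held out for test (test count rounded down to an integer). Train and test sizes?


Test = ⌊3760·25/100⌋ = 940
Train = 3760 - 940 = 2820

Train: 2820, Test: 940


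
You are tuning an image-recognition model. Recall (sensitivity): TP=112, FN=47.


Recall = TP/(TP+FN)
= 112/(112+47)
= 112/159 = 70.44%

70.44%


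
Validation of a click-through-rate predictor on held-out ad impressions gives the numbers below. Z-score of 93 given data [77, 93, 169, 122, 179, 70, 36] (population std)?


μ = 106.5714, σ = 48.9281
z = (93 - 106.5714)/48.9281 = -0.2774

-0.2774


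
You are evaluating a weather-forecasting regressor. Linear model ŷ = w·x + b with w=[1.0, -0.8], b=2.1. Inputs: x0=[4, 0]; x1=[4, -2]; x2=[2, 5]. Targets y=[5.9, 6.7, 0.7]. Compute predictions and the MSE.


ŷ0 = (1.0)·(4) + (-0.8)·(0) + 2.1 = 6.1
ŷ1 = (1.0)·(4) + (-0.8)·(-2) + 2.1 = 7.7
ŷ2 = (1.0)·(2) + (-0.8)·(5) + 2.1 = 0.1
errors² = [0.04, 1.0, 0.36]
MSE = 1.4000/3 = 0.4667

0.4667


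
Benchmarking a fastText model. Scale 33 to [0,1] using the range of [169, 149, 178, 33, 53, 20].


min=20, max=178
(33-20)/(178-20) = 13/158 = 0.0823

0.0823


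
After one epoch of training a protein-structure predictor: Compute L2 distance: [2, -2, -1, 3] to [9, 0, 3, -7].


d = √((2-9)² + (-2-0)² + (-1-3)² + (3+ 7)²)
  = √(49 + 4 + 16 + 100)
  = √169 = 13.0

13.0


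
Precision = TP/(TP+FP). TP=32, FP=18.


Precision = TP/(TP+FP)
= 32/(32+18)
= 32/50 = 64.0%

64.0%


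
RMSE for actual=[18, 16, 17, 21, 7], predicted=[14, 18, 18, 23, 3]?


MSE = 41/5 = 8.2
RMSE = √(41/5) = 2.8636

2.8636


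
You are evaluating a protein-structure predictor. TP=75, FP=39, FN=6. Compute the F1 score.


Precision = 75/114 = 0.6579
Recall = 75/81 = 0.9259
F1 = 2·P·R/(P+R) = 2·TP/(2·TP+FP+FN) = 150/(150+39+6) = 150/195 = 0.7692

0.7692


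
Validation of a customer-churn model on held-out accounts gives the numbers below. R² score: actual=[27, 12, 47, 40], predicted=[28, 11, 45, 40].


ȳ = 31.5
SS_res = Σ(y-ŷ)² = 6
SS_tot = Σ(y-ȳ)² = 713
R² = 1 - SS_res/SS_tot = 1 - 0.0084 = 0.9916

0.9916


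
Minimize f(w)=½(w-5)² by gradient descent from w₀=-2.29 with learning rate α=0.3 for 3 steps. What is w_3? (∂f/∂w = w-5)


step 1: grad = -2.29-5 = -7.29; w = -2.29 - 0.3·(-7.29) = -0.103
step 2: grad = -0.103-5 = -5.103; w = -0.103 - 0.3·(-5.103) = 1.4279
step 3: grad = 1.4279-5 = -3.5721; w = 1.4279 - 0.3·(-3.5721) = 2.49953

2.49953


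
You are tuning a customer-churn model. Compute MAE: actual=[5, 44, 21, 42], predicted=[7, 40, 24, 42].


Absolute errors: |5-7|=2, |44-40|=4, |21-24|=3, |42-42|=0
Sum = 9
MAE = 9/4 = 9/4

9/4


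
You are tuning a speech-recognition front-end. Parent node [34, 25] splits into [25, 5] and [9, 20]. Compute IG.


Parent = [34, 25], H_parent = 0.9831
H_left = 0.65 (n=30), H_right = 0.8936 (n=29)
H_children = (30/59)·0.65 + (29/59)·0.8936 = 0.7697
IG = 0.9831 - 0.7697 = 0.2134

0.2134


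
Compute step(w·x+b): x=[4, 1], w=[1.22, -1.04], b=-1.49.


z = (4)·(1.22) + (1)·(-1.04) - 1.49
  = 2.35
step(z) = 1 (z≥0)

1


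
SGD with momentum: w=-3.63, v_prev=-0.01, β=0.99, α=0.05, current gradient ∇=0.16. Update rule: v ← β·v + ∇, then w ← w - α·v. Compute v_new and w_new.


v_new = 0.99·-0.01 + 0.16 = -0.0099 + 0.16 = 0.1501
w_new = -3.63 - 0.05·0.1501 = -3.63 - 0.007505 = -3.637505

v_new=0.1501, w_new=-3.637505


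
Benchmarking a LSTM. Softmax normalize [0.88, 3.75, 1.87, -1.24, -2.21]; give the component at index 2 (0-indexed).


Exponentials: e^0.88=2.4109, e^3.75=42.5211, e^1.87=6.4883, e^-1.24=0.2894, e^-2.21=0.1097
Sum = 51.8194
Softmax = [0.0465, 0.8206, 0.1252, 0.0056, 0.0021]
p[2] = 6.4883/51.8194 = 0.1252

0.1252


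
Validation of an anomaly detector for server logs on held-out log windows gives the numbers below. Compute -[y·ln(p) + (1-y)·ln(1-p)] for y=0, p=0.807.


BCE = -[y·ln(p) + (1-y)·ln(1-p)]
= -0 - 1·ln(1-0.807)
= -ln(0.193) = 1.6451

1.6451


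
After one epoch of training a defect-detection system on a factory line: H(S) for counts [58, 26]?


Probabilities: [58/84, 26/84] ≈ [0.6905, 0.3095]
H = -((58/84)·log₂(58/84) + (26/84)·log₂(26/84))
  = 0.8926 bits

0.8926 bits


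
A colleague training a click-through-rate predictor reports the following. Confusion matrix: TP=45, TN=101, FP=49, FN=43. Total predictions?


Total = TP + TN + FP + FN
= 45 + 101 + 49 + 43
= 238
(Predicted positive: 94, predicted negative: 144)

238


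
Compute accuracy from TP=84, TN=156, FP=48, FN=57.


Accuracy = (TP+TN)/(TP+TN+FP+FN)
= (84+156)/(345)
= 240/345 = 69.57%

69.57%


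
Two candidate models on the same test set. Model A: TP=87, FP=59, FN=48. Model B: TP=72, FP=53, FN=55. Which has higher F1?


Model A: P=87/146=0.5959, R=87/135=0.6444, F1=2PR/(P+R)=2TP/(2TP+FP+FN)=174/281=0.6192
Model B: P=72/125=0.576, R=72/127=0.5669, F1=2PR/(P+R)=2TP/(2TP+FP+FN)=144/252=0.5714
0.6192 > 0.5714 → Model A

Model A


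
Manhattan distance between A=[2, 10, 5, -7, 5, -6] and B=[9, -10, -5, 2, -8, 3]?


d = |2-9| + |10+ 10| + |5+ 5| + |-7-2| + |5+ 8| + |-6-3|
  = 7 + 20 + 10 + 9 + 13 + 9
  = 68

68


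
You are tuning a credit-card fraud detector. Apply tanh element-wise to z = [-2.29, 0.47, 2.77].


tanh(-2.29) = -0.9797
tanh(0.47) = 0.4382
tanh(2.77) = 0.9922
result = [-0.9797, 0.4382, 0.9922]

[-0.9797, 0.4382, 0.9922]


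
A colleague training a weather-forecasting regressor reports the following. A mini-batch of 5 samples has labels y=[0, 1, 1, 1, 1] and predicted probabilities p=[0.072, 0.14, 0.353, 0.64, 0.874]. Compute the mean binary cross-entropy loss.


L[0] = -ln(1-0.072) = -ln(0.928) = 0.0747
L[1] = -ln(0.14) = 1.9661
L[2] = -ln(0.353) = 1.0413
L[3] = -ln(0.64) = 0.4463
L[4] = -ln(0.874) = 0.1347
mean = (0.0747 + 1.9661 + 1.0413 + 0.4463 + 0.1347)/5 = 0.7326

0.7326


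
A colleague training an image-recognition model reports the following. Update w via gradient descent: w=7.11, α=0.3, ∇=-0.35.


w_new = w - α·∇
= 7.11 - 0.3·-0.35
= 7.11 + 0.105
= 7.215

7.215


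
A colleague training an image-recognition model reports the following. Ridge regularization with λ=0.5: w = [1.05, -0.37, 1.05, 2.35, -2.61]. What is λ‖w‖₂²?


‖w‖₂² = (1.05)² + (-0.37)² + (1.05)² + (2.35)² + (-2.61)²
     = 1.1025 + 0.1369 + 1.1025 + 5.5225 + 6.8121
     = 14.6765
λ·‖w‖₂² = 0.5·14.6765 = 7.33825

7.33825


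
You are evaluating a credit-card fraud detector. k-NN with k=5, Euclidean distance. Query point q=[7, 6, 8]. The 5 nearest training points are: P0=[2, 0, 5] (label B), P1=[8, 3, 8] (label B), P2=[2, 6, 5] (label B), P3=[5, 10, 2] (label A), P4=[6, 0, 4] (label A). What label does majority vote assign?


d(q,P0) = 8.3666  (label B)
d(q,P1) = 3.1623  (label B)
d(q,P2) = 5.831  (label B)
d(q,P3) = 7.4833  (label A)
d(q,P4) = 7.2801  (label A)
Votes: A=2, B=3
Majority → B

B


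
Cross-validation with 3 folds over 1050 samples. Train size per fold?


Fold size = 1050/3 = 350
Training per fold = 1050 - 350 = 700

700


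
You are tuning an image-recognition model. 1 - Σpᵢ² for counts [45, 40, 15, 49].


Probabilities: [45/149, 40/149, 15/149, 49/149] ≈ [0.302, 0.2685, 0.1007, 0.3289]
Σpᵢ² = (2025 + 1600 + 225 + 2401)/149² = 6251/22201
Gini = 1 - Σpᵢ² = 1 - 6251/22201 = 0.7184

0.7184


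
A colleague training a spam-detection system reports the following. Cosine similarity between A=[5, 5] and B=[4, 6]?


A·B = 5·4 + 5·6 = 50
‖A‖ = √50 = 7.0711, ‖B‖ = √52 = 7.2111
cos = 50/(√50·√52) = 50/√2600 = 0.9806

0.9806


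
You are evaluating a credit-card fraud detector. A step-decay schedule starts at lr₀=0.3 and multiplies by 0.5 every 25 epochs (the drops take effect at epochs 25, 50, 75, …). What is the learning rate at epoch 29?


n_drops = ⌊29/25⌋ = 1
lr = 0.3·0.5^1 = 0.3·0.5 = 0.15

0.15


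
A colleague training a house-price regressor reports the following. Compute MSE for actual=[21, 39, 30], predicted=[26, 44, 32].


Squared errors: (21-26)²=25, (39-44)²=25, (30-32)²=4
Sum = 54
MSE = 54/3 = 18

18


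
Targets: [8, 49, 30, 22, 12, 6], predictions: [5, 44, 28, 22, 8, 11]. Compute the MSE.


Squared errors: (8-5)²=9, (49-44)²=25, (30-28)²=4, (22-22)²=0, (12-8)²=16, (6-11)²=25
Sum = 79
MSE = 79/6 = 79/6

79/6


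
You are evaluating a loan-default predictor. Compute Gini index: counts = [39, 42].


Probabilities: [39/81, 42/81] ≈ [0.4815, 0.5185]
Σpᵢ² = (1521 + 1764)/81² = 3285/6561
Gini = 1 - Σpᵢ² = 1 - 3285/6561 = 0.4993

0.4993


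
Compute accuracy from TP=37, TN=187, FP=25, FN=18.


Accuracy = (TP+TN)/(TP+TN+FP+FN)
= (37+187)/(267)
= 224/267 = 83.9%

83.9%


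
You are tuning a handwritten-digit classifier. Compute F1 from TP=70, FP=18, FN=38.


Precision = 70/88 = 0.7955
Recall = 70/108 = 0.6481
F1 = 2·P·R/(P+R) = 2·TP/(2·TP+FP+FN) = 140/(140+18+38) = 140/196 = 0.7143

0.7143


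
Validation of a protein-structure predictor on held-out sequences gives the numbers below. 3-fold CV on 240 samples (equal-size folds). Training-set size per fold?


Fold size = 240/3 = 80
Training per fold = 240 - 80 = 160

160


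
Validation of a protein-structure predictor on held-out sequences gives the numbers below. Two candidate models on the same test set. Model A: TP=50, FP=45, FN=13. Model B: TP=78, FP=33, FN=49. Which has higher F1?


Model A: P=50/95=0.5263, R=50/63=0.7937, F1=2PR/(P+R)=2TP/(2TP+FP+FN)=100/158=0.6329
Model B: P=78/111=0.7027, R=78/127=0.6142, F1=2PR/(P+R)=2TP/(2TP+FP+FN)=156/238=0.6555
0.6329 < 0.6555 → Model B

Model B


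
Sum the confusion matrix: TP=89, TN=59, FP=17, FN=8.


Total = TP + TN + FP + FN
= 89 + 59 + 17 + 8
= 173
(Predicted positive: 106, predicted negative: 67)

173


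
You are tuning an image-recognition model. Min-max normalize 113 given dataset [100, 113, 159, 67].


min=67, max=159
(113-67)/(159-67) = 46/92 = 0.5

0.5


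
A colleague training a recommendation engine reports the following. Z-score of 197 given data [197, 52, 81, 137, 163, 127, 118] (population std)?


μ = 125, σ = 44.8649
z = (197 - 125)/44.8649 = 1.6048

1.6048


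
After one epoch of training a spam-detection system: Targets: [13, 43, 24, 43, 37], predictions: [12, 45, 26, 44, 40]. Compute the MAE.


Absolute errors: |13-12|=1, |43-45|=2, |24-26|=2, |43-44|=1, |37-40|=3
Sum = 9
MAE = 9/5 = 9/5

9/5


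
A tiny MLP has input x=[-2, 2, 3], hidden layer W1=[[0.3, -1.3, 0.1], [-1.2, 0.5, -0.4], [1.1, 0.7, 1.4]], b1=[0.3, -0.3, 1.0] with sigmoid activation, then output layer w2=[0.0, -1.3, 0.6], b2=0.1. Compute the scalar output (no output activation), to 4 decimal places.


z1[0] = (0.3)·(-2) + (-1.3)·(2) + (0.1)·(3) + 0.3 = -2.6
z1[1] = (-1.2)·(-2) + (0.5)·(2) + (-0.4)·(3) - 0.3 = 1.9
z1[2] = (1.1)·(-2) + (0.7)·(2) + (1.4)·(3) + 1.0 = 4.4
h = sigmoid(z1) = [0.0691, 0.8699, 0.9879]
output = (0.0)·(0.0691) + (-1.3)·(0.8699) + (0.6)·(0.9879) + 0.1 = -0.4381

-0.4381


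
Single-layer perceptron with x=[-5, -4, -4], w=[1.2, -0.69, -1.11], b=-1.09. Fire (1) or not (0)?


z = (-5)·(1.2) + (-4)·(-0.69) + (-4)·(-1.11) - 1.09
  = 0.11
step(z) = 1 (z≥0)

1


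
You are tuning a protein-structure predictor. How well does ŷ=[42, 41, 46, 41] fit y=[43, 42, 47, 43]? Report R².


ȳ = 43.75
SS_res = Σ(y-ŷ)² = 7
SS_tot = Σ(y-ȳ)² = 14.75
R² = 1 - SS_res/SS_tot = 1 - 0.4746 = 0.5254

0.5254


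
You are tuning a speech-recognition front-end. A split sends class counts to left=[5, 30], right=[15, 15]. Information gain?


Parent = [20, 45], H_parent = 0.8905
H_left = 0.5917 (n=35), H_right = 1 (n=30)
H_children = (35/65)·0.5917 + (30/65)·1 = 0.7801
IG = 0.8905 - 0.7801 = 0.1104

0.1104


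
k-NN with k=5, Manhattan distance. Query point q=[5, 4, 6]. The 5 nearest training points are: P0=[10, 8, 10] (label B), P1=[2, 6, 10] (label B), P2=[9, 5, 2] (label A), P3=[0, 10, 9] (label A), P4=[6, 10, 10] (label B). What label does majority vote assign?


d(q,P0) = 13  (label B)
d(q,P1) = 9  (label B)
d(q,P2) = 9  (label A)
d(q,P3) = 14  (label A)
d(q,P4) = 11  (label B)
Votes: A=2, B=3
Majority → B

B


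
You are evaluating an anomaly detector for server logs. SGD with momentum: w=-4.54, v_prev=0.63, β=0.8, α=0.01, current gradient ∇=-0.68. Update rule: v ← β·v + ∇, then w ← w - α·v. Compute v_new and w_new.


v_new = 0.8·0.63 - 0.68 = 0.504 - 0.68 = -0.176
w_new = -4.54 - 0.01·-0.176 = -4.54 + 0.00176 = -4.53824

v_new=-0.176, w_new=-4.53824


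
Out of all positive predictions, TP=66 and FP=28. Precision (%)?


Precision = TP/(TP+FP)
= 66/(66+28)
= 66/94 = 70.21%

70.21%


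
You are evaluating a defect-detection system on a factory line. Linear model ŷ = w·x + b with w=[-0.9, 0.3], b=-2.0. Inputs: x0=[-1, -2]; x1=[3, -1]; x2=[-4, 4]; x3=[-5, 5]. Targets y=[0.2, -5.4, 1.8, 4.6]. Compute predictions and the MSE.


ŷ0 = (-0.9)·(-1) + (0.3)·(-2) - 2.0 = -1.7
ŷ1 = (-0.9)·(3) + (0.3)·(-1) - 2.0 = -5.0
ŷ2 = (-0.9)·(-4) + (0.3)·(4) - 2.0 = 2.8
ŷ3 = (-0.9)·(-5) + (0.3)·(5) - 2.0 = 4.0
errors² = [3.61, 0.16, 1.0, 0.36]
MSE = 5.1300/4 = 1.2825

1.2825


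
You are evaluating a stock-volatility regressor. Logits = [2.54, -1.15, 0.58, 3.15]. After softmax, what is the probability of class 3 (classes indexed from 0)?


Exponentials: e^2.54=12.6797, e^-1.15=0.3166, e^0.58=1.786, e^3.15=23.3361
Sum = 38.1184
Softmax = [0.3326, 0.0083, 0.0469, 0.6122]
p[3] = 23.3361/38.1184 = 0.6122

0.6122


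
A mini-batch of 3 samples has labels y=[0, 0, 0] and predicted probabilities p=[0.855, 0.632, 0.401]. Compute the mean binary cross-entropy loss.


L[0] = -ln(1-0.855) = -ln(0.145) = 1.931
L[1] = -ln(1-0.632) = -ln(0.368) = 0.9997
L[2] = -ln(1-0.401) = -ln(0.599) = 0.5125
mean = (1.931 + 0.9997 + 0.5125)/3 = 1.1477

1.1477


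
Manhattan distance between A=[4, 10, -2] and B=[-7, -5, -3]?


d = |4+ 7| + |10+ 5| + |-2+ 3|
  = 11 + 15 + 1
  = 27

27


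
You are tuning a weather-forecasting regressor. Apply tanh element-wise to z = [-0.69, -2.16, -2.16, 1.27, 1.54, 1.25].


tanh(-0.69) = -0.598
tanh(-2.16) = -0.9737
tanh(-2.16) = -0.9737
tanh(1.27) = 0.8538
tanh(1.54) = 0.9121
tanh(1.25) = 0.8483
result = [-0.598, -0.9737, -0.9737, 0.8538, 0.9121, 0.8483]

[-0.598, -0.9737, -0.9737, 0.8538, 0.9121, 0.8483]


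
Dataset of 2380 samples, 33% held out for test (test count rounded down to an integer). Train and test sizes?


Test = ⌊2380·33/100⌋ = 785
Train = 2380 - 785 = 1595

Train: 1595, Test: 785


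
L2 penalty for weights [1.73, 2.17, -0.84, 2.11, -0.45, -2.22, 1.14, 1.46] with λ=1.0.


‖w‖₂² = (1.73)² + (2.17)² + (-0.84)² + (2.11)² + (-0.45)² + (-2.22)² + (1.14)² + (1.46)²
     = 2.9929 + 4.7089 + 0.7056 + 4.4521 + 0.2025 + 4.9284 + 1.2996 + 2.1316
     = 21.4216
λ·‖w‖₂² = 1.0·21.4216 = 21.4216

21.4216


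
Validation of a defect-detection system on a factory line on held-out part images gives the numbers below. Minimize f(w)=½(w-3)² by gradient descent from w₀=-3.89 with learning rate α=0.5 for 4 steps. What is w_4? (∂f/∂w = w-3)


step 1: grad = -3.89-3 = -6.89; w = -3.89 - 0.5·(-6.89) = -0.445
step 2: grad = -0.445-3 = -3.445; w = -0.445 - 0.5·(-3.445) = 1.2775
step 3: grad = 1.2775-3 = -1.7225; w = 1.2775 - 0.5·(-1.7225) = 2.13875
step 4: grad = 2.13875-3 = -0.86125; w = 2.13875 - 0.5·(-0.86125) = 2.569375

2.569375


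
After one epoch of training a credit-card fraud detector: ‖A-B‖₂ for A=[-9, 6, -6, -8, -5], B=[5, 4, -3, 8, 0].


d = √((-9-5)² + (6-4)² + (-6+ 3)² + (-8-8)² + (-5-0)²)
  = √(196 + 4 + 9 + 256 + 25)
  = √490 = 22.1359

22.1359


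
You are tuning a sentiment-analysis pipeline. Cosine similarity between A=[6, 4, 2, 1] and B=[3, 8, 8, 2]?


A·B = 6·3 + 4·8 + 2·8 + 1·2 = 68
‖A‖ = √57 = 7.5498, ‖B‖ = √141 = 11.8743
cos = 68/(√57·√141) = 68/√8037 = 0.7585

0.7585


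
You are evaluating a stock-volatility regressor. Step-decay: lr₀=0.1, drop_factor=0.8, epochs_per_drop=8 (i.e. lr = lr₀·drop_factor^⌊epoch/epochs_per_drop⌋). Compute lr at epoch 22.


n_drops = ⌊22/8⌋ = 2
lr = 0.1·0.8^2 = 0.1·0.64 = 0.064

0.064


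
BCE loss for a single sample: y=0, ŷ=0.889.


BCE = -[y·ln(p) + (1-y)·ln(1-p)]
= -0 - 1·ln(1-0.889)
= -ln(0.111) = 2.1982

2.1982


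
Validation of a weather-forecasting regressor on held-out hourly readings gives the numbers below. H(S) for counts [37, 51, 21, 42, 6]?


Probabilities: [37/157, 51/157, 21/157, 42/157, 6/157] ≈ [0.2357, 0.3248, 0.1338, 0.2675, 0.0382]
H = -((37/157)·log₂(37/157) + (51/157)·log₂(51/157) + (21/157)·log₂(21/157) + (42/157)·log₂(42/157) + (6/157)·log₂(6/157))
  = 2.0955 bits

2.0955 bits


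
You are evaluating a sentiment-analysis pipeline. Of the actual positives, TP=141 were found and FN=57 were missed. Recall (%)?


Recall = TP/(TP+FN)
= 141/(141+57)
= 141/198 = 71.21%

71.21%


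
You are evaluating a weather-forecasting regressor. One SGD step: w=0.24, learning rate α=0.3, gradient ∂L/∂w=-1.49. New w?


w_new = w - α·∇
= 0.24 - 0.3·-1.49
= 0.24 + 0.447
= 0.687

0.687


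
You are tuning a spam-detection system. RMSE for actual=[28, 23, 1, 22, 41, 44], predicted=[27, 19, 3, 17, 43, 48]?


MSE = 66/6 = 11
RMSE = √(66/6) = 3.3166

3.3166


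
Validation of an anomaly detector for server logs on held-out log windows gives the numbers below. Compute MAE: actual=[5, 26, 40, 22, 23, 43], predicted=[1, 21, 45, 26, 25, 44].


Absolute errors: |5-1|=4, |26-21|=5, |40-45|=5, |22-26|=4, |23-25|=2, |43-44|=1
Sum = 21
MAE = 21/6 = 7/2

7/2


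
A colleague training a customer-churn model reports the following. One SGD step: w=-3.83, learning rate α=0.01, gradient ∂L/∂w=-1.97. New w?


w_new = w - α·∇
= -3.83 - 0.01·-1.97
= -3.83 + 0.0197
= -3.8103

-3.8103


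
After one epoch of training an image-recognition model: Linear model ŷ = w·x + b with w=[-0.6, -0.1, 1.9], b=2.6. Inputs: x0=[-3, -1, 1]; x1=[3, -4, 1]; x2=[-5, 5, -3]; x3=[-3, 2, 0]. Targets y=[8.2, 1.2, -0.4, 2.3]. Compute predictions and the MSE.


ŷ0 = (-0.6)·(-3) + (-0.1)·(-1) + (1.9)·(1) + 2.6 = 6.4
ŷ1 = (-0.6)·(3) + (-0.1)·(-4) + (1.9)·(1) + 2.6 = 3.1
ŷ2 = (-0.6)·(-5) + (-0.1)·(5) + (1.9)·(-3) + 2.6 = -0.6
ŷ3 = (-0.6)·(-3) + (-0.1)·(2) + (1.9)·(0) + 2.6 = 4.2
errors² = [3.24, 3.61, 0.04, 3.61]
MSE = 10.5000/4 = 2.625

2.625


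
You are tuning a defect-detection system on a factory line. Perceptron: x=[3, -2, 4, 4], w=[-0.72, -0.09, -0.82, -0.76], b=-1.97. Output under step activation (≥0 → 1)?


z = (3)·(-0.72) + (-2)·(-0.09) + (4)·(-0.82) + (4)·(-0.76) - 1.97
  = -10.27
step(z) = 0 (z<0)

0


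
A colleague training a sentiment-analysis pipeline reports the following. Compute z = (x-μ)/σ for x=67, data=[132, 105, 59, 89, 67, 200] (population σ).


μ = 108.6667, σ = 47.4154
z = (67 - 108.6667)/47.4154 = -0.8788

-0.8788


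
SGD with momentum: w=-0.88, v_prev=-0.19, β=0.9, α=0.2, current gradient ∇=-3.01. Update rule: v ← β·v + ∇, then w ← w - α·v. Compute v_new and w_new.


v_new = 0.9·-0.19 - 3.01 = -0.171 - 3.01 = -3.181
w_new = -0.88 - 0.2·-3.181 = -0.88 + 0.6362 = -0.2438

v_new=-3.181, w_new=-0.2438


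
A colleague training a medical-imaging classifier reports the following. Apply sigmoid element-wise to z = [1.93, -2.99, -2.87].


σ(1.93) = 1/(1+e^-1.93) = 0.8732
σ(-2.99) = 1/(1+e^2.99) = 0.0479
σ(-2.87) = 1/(1+e^2.87) = 0.0537
result = [0.8732, 0.0479, 0.0537]

[0.8732, 0.0479, 0.0537]


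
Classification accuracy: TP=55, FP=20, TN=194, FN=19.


Accuracy = (TP+TN)/(TP+TN+FP+FN)
= (55+194)/(288)
= 249/288 = 86.46%

86.46%


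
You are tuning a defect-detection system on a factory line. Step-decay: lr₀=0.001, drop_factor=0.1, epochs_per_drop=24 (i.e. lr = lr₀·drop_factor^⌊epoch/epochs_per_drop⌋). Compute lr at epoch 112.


n_drops = ⌊112/24⌋ = 4
lr = 0.001·0.1^4 = 0.001·0.0001 = 0.0000001

0.0000001


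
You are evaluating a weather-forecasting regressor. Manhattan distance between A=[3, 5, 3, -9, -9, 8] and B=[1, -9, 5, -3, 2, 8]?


d = |3-1| + |5+ 9| + |3-5| + |-9+ 3| + |-9-2| + |8-8|
  = 2 + 14 + 2 + 6 + 11 + 0
  = 35

35


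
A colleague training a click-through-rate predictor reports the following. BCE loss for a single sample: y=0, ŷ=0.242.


BCE = -[y·ln(p) + (1-y)·ln(1-p)]
= -0 - 1·ln(1-0.242)
= -ln(0.758) = 0.2771

0.2771


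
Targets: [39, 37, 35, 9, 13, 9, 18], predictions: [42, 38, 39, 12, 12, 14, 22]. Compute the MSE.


Squared errors: (39-42)²=9, (37-38)²=1, (35-39)²=16, (9-12)²=9, (13-12)²=1, (9-14)²=25, (18-22)²=16
Sum = 77
MSE = 77/7 = 11

11


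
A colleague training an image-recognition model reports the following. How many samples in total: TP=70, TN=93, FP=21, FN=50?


Total = TP + TN + FP + FN
= 70 + 93 + 21 + 50
= 234
(Predicted positive: 91, predicted negative: 143)

234


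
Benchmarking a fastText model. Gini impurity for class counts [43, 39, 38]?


Probabilities: [43/120, 39/120, 38/120] ≈ [0.3583, 0.325, 0.3167]
Σpᵢ² = (1849 + 1521 + 1444)/120² = 4814/14400
Gini = 1 - Σpᵢ² = 1 - 4814/14400 = 0.6657

0.6657


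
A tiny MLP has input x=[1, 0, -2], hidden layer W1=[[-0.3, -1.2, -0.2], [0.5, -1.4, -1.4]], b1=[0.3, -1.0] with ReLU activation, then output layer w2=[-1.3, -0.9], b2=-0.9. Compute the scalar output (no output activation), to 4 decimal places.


z1[0] = (-0.3)·(1) + (-1.2)·(0) + (-0.2)·(-2) + 0.3 = 0.4
z1[1] = (0.5)·(1) + (-1.4)·(0) + (-1.4)·(-2) - 1.0 = 2.3
h = ReLU(z1) = [0.4, 2.3]
output = (-1.3)·(0.4) + (-0.9)·(2.3) - 0.9 = -3.49

-3.49


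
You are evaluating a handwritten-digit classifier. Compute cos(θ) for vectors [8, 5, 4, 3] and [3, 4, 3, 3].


A·B = 8·3 + 5·4 + 4·3 + 3·3 = 65
‖A‖ = √114 = 10.6771, ‖B‖ = √43 = 6.5574
cos = 65/(√114·√43) = 65/√4902 = 0.9284

0.9284


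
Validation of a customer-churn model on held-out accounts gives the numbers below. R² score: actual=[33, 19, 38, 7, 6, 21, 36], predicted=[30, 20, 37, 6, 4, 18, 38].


ȳ = 22.8571
SS_res = Σ(y-ŷ)² = 29
SS_tot = Σ(y-ȳ)² = 1058.86
R² = 1 - SS_res/SS_tot = 1 - 0.0274 = 0.9726

0.9726


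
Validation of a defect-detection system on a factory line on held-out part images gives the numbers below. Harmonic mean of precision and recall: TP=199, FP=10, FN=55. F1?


Precision = 199/209 = 0.9522
Recall = 199/254 = 0.7835
F1 = 2·P·R/(P+R) = 2·TP/(2·TP+FP+FN) = 398/(398+10+55) = 398/463 = 0.8596

0.8596


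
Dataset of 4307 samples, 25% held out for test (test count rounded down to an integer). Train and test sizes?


Test = ⌊4307·25/100⌋ = 1076
Train = 4307 - 1076 = 3231

Train: 3231, Test: 1076


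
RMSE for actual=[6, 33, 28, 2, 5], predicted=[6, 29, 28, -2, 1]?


MSE = 48/5 = 9.6
RMSE = √(48/5) = 3.0984

3.0984


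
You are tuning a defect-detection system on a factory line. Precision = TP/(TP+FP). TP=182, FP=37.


Precision = TP/(TP+FP)
= 182/(182+37)
= 182/219 = 83.11%

83.11%


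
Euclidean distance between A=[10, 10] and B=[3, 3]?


d = √((10-3)² + (10-3)²)
  = √(49 + 49)
  = √98 = 9.8995

9.8995


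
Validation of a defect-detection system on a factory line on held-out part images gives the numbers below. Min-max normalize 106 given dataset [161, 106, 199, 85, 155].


min=85, max=199
(106-85)/(199-85) = 21/114 = 0.1842

0.1842


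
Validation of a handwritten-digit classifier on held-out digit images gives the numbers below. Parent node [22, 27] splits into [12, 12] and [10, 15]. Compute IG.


Parent = [22, 27], H_parent = 0.9925
H_left = 1 (n=24), H_right = 0.971 (n=25)
H_children = (24/49)·1 + (25/49)·0.971 = 0.9852
IG = 0.9925 - 0.9852 = 0.0073

0.0073


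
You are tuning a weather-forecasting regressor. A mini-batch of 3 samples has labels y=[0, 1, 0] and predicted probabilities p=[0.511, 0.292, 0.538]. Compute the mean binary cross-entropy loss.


L[0] = -ln(1-0.511) = -ln(0.489) = 0.7154
L[1] = -ln(0.292) = 1.231
L[2] = -ln(1-0.538) = -ln(0.462) = 0.7722
mean = (0.7154 + 1.231 + 0.7722)/3 = 0.9062

0.9062


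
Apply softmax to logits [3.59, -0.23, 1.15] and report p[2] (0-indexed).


Exponentials: e^3.59=36.2341, e^-0.23=0.7945, e^1.15=3.1582
Sum = 40.1868
Softmax = [0.9016, 0.0198, 0.0786]
p[2] = 3.1582/40.1868 = 0.0786

0.0786


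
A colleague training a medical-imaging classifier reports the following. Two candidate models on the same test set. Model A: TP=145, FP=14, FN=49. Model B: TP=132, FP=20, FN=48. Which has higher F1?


Model A: P=145/159=0.9119, R=145/194=0.7474, F1=2PR/(P+R)=2TP/(2TP+FP+FN)=290/353=0.8215
Model B: P=132/152=0.8684, R=132/180=0.7333, F1=2PR/(P+R)=2TP/(2TP+FP+FN)=264/332=0.7952
0.8215 > 0.7952 → Model A

Model A


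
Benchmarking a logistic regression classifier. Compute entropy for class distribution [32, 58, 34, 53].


Probabilities: [32/177, 58/177, 34/177, 53/177] ≈ [0.1808, 0.3277, 0.1921, 0.2994]
H = -((32/177)·log₂(32/177) + (58/177)·log₂(58/177) + (34/177)·log₂(34/177) + (53/177)·log₂(53/177))
  = 1.9517 bits

1.9517 bits


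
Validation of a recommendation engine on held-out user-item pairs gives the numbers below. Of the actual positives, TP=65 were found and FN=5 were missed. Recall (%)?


Recall = TP/(TP+FN)
= 65/(65+5)
= 65/70 = 92.86%

92.86%


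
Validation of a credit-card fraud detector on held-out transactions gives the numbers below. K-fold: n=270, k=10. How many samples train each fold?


Fold size = 270/10 = 27
Training per fold = 270 - 27 = 243

243


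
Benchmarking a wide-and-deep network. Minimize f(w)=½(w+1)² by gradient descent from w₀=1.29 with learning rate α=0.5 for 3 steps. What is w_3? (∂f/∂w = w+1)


step 1: grad = 1.29+1 = 2.29; w = 1.29 - 0.5·(2.29) = 0.145
step 2: grad = 0.145+1 = 1.145; w = 0.145 - 0.5·(1.145) = -0.4275
step 3: grad = -0.4275+1 = 0.5725; w = -0.4275 - 0.5·(0.5725) = -0.71375

-0.71375


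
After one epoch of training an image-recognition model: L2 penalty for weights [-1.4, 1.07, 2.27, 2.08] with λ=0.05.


‖w‖₂² = (-1.4)² + (1.07)² + (2.27)² + (2.08)²
     = 1.96 + 1.1449 + 5.1529 + 4.3264
     = 12.5842
λ·‖w‖₂² = 0.05·12.5842 = 0.62921

0.62921


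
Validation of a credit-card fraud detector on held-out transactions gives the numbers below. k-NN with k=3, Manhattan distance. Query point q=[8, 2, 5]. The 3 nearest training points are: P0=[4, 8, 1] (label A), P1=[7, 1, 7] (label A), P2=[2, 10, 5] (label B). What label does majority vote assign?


d(q,P0) = 14  (label A)
d(q,P1) = 4  (label A)
d(q,P2) = 14  (label B)
Votes: A=2, B=1
Majority → A

A


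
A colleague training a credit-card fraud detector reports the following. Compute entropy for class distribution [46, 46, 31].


Probabilities: [46/123, 46/123, 31/123] ≈ [0.374, 0.374, 0.252]
H = -((46/123)·log₂(46/123) + (46/123)·log₂(46/123) + (31/123)·log₂(31/123))
  = 1.5625 bits

1.5625 bits


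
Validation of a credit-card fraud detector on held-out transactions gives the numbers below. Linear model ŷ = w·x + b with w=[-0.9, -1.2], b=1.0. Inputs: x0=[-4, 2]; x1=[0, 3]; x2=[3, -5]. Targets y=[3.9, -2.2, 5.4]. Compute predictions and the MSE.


ŷ0 = (-0.9)·(-4) + (-1.2)·(2) + 1.0 = 2.2
ŷ1 = (-0.9)·(0) + (-1.2)·(3) + 1.0 = -2.6
ŷ2 = (-0.9)·(3) + (-1.2)·(-5) + 1.0 = 4.3
errors² = [2.89, 0.16, 1.21]
MSE = 4.2600/3 = 1.42

1.42


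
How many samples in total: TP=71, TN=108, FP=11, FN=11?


Total = TP + TN + FP + FN
= 71 + 108 + 11 + 11
= 201
(Predicted positive: 82, predicted negative: 119)

201


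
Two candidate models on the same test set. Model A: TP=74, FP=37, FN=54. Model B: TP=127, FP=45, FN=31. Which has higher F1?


Model A: P=74/111=0.6667, R=74/128=0.5781, F1=2PR/(P+R)=2TP/(2TP+FP+FN)=148/239=0.6192
Model B: P=127/172=0.7384, R=127/158=0.8038, F1=2PR/(P+R)=2TP/(2TP+FP+FN)=254/330=0.7697
0.6192 < 0.7697 → Model B

Model B


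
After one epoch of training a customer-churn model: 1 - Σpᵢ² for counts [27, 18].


Probabilities: [27/45, 18/45] ≈ [0.6, 0.4]
Σpᵢ² = (729 + 324)/45² = 1053/2025
Gini = 1 - Σpᵢ² = 1 - 1053/2025 = 0.48

0.48


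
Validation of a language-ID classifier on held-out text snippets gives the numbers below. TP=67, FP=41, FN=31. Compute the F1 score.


Precision = 67/108 = 0.6204
Recall = 67/98 = 0.6837
F1 = 2·P·R/(P+R) = 2·TP/(2·TP+FP+FN) = 134/(134+41+31) = 134/206 = 0.6505

0.6505


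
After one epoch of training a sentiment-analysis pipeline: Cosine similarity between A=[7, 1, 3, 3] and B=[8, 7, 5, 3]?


A·B = 7·8 + 1·7 + 3·5 + 3·3 = 87
‖A‖ = √68 = 8.2462, ‖B‖ = √147 = 12.1244
cos = 87/(√68·√147) = 87/√9996 = 0.8702

0.8702


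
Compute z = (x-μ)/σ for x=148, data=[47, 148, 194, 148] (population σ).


μ = 134.25, σ = 53.7605
z = (148 - 134.25)/53.7605 = 0.2558

0.2558


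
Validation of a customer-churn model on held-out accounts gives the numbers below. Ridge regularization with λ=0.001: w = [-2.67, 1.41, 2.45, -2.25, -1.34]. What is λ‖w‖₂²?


‖w‖₂² = (-2.67)² + (1.41)² + (2.45)² + (-2.25)² + (-1.34)²
     = 7.1289 + 1.9881 + 6.0025 + 5.0625 + 1.7956
     = 21.9776
λ·‖w‖₂² = 0.001·21.9776 = 0.021978

0.021978


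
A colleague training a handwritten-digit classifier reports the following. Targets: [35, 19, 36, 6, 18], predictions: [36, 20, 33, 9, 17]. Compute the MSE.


Squared errors: (35-36)²=1, (19-20)²=1, (36-33)²=9, (6-9)²=9, (18-17)²=1
Sum = 21
MSE = 21/5 = 21/5

21/5


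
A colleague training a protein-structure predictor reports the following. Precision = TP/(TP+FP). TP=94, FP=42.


Precision = TP/(TP+FP)
= 94/(94+42)
= 94/136 = 69.12%

69.12%


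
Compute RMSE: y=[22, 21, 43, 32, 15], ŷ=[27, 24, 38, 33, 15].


MSE = 60/5 = 12
RMSE = √(60/5) = 3.4641

3.4641


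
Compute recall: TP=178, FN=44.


Recall = TP/(TP+FN)
= 178/(178+44)
= 178/222 = 80.18%

80.18%


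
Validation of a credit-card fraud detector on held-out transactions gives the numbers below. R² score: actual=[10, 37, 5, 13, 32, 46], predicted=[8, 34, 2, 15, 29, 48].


ȳ = 23.8333
SS_res = Σ(y-ŷ)² = 39
SS_tot = Σ(y-ȳ)² = 1394.83
R² = 1 - SS_res/SS_tot = 1 - 0.028 = 0.972

0.972


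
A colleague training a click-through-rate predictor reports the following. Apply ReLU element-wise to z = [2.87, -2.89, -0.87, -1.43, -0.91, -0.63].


ReLU(2.87) = max(0, 2.87) = 2.87
ReLU(-2.89) = max(0, -2.89) = 0.0
ReLU(-0.87) = max(0, -0.87) = 0.0
ReLU(-1.43) = max(0, -1.43) = 0.0
ReLU(-0.91) = max(0, -0.91) = 0.0
ReLU(-0.63) = max(0, -0.63) = 0.0
result = [2.87, 0.0, 0.0, 0.0, 0.0, 0.0]

[2.87, 0.0, 0.0, 0.0, 0.0, 0.0]
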